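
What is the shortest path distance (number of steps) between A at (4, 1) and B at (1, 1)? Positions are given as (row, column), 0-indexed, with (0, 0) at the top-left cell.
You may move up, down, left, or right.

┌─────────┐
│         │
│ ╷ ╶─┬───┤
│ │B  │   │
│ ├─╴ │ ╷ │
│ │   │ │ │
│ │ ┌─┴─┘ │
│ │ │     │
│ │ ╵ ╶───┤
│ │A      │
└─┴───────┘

Finding path from (4, 1) to (1, 1):
Path: (4,1) → (3,1) → (2,1) → (2,2) → (1,2) → (1,1)
Distance: 5 steps

Solution:

┌─────────┐
│         │
│ ╷ ╶─┬───┤
│ │B ↰│   │
│ ├─╴ │ ╷ │
│ │↱ ↑│ │ │
│ │ ┌─┴─┘ │
│ │↑│     │
│ │ ╵ ╶───┤
│ │A      │
└─┴───────┘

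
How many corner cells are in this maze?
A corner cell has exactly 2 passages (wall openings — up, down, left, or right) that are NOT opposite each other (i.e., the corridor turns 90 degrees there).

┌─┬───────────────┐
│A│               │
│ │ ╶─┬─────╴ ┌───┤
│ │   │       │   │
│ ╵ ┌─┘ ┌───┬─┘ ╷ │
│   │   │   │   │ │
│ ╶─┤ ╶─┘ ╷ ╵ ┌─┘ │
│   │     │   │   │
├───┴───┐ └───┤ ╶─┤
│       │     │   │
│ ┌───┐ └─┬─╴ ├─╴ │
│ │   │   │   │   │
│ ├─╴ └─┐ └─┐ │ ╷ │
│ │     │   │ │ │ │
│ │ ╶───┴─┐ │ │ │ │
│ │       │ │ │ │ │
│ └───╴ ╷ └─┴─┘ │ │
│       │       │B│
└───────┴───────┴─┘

Counting corner cells (2 non-opposite passages):
Total corners: 37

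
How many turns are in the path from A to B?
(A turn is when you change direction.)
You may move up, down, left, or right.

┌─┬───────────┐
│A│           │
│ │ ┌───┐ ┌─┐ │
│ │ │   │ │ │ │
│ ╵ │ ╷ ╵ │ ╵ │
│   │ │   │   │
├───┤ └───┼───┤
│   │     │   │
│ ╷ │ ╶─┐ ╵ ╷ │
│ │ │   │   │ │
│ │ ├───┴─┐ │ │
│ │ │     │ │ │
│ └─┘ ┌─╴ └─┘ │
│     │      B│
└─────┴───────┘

Directions: down, down, right, up, up, right, right, right, down, down, left, up, left, down, down, right, right, down, right, up, right, down, down, down
Number of turns: 14

Solution:

┌─┬───────────┐
│A│↱ → → ↓    │
│ │ ┌───┐ ┌─┐ │
│↓│↑│↓ ↰│↓│ │ │
│ ╵ │ ╷ ╵ │ ╵ │
│↳ ↑│↓│↑ ↲│   │
├───┤ └───┼───┤
│   │↳ → ↓│↱ ↓│
│ ╷ │ ╶─┐ ╵ ╷ │
│ │ │   │↳ ↑│↓│
│ │ ├───┴─┐ │ │
│ │ │     │ │↓│
│ └─┘ ┌─╴ └─┘ │
│     │      B│
└─────┴───────┘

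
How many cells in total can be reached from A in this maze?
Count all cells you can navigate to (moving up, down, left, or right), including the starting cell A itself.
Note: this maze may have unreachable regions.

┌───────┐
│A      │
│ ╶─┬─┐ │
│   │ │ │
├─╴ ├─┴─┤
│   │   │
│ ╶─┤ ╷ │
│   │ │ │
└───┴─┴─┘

Using BFS/flood-fill to find all reachable cells from A:
Maze size: 4 × 4 = 16 total cells
5 cell(s) are walled off and cannot be reached from A.
Reachable cells: 11

Reachable region (· marks reachable cells):

┌───────┐
│A · · ·│
│ ╶─┬─┐ │
│· ·│ │·│
├─╴ ├─┴─┤
│· ·│   │
│ ╶─┤ ╷ │
│· ·│ │ │
└───┴─┴─┘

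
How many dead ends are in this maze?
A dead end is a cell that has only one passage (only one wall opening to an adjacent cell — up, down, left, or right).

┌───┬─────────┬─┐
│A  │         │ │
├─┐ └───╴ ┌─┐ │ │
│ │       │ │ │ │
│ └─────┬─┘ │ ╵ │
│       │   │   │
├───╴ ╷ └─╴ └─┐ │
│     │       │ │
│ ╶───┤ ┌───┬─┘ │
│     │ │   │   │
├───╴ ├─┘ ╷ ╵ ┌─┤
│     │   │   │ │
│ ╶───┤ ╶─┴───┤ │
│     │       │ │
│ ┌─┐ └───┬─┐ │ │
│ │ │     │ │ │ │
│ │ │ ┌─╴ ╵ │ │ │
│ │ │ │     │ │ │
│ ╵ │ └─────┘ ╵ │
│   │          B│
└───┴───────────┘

Checking each cell for number of passages:

Dead ends found at positions:
  (0, 0)
  (0, 2)
  (0, 7)
  (1, 0)
  (1, 5)
  (2, 4)
  (3, 6)
  (4, 3)
  (5, 7)
  (7, 1)
  (7, 5)
  (8, 3)
Total dead ends: 12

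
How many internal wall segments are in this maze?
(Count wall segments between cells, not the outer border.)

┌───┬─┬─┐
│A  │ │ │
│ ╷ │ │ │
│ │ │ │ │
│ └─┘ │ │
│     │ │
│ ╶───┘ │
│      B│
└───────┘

Counting internal wall segments:
Total internal walls: 9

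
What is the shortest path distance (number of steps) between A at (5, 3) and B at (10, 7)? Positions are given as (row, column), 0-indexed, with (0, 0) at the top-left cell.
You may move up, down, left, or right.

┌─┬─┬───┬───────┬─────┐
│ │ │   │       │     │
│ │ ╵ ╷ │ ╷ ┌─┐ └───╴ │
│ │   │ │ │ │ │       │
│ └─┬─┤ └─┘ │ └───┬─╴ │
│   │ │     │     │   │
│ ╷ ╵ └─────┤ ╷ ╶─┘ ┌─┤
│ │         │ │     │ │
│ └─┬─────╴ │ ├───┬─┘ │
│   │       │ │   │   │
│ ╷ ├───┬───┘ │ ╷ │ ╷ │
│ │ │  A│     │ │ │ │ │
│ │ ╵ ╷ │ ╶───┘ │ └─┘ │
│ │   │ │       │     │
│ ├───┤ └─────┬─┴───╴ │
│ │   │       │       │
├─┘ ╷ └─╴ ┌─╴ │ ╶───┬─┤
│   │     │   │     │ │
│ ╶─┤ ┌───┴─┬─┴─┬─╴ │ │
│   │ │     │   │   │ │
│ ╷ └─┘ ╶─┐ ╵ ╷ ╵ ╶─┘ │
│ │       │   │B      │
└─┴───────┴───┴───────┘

Finding path from (5, 3) to (10, 7):
Path: (5,3) → (6,3) → (7,3) → (7,4) → (8,4) → (8,3) → (8,2) → (7,2) → (7,1) → (8,1) → (8,0) → (9,0) → (9,1) → (10,1) → (10,2) → (10,3) → (9,3) → (9,4) → (9,5) → (10,5) → (10,6) → (9,6) → (9,7) → (10,7)
Distance: 23 steps

Solution:

┌─┬─┬───┬───────┬─────┐
│ │ │   │       │     │
│ │ ╵ ╷ │ ╷ ┌─┐ └───╴ │
│ │   │ │ │ │ │       │
│ └─┬─┤ └─┘ │ └───┬─╴ │
│   │ │     │     │   │
│ ╷ ╵ └─────┤ ╷ ╶─┘ ┌─┤
│ │         │ │     │ │
│ └─┬─────╴ │ ├───┬─┘ │
│   │       │ │   │   │
│ ╷ ├───┬───┘ │ ╷ │ ╷ │
│ │ │  A│     │ │ │ │ │
│ │ ╵ ╷ │ ╶───┘ │ └─┘ │
│ │   │↓│       │     │
│ ├───┤ └─────┬─┴───╴ │
│ │↓ ↰│↳ ↓    │       │
├─┘ ╷ └─╴ ┌─╴ │ ╶───┬─┤
│↓ ↲│↑ ← ↲│   │     │ │
│ ╶─┤ ┌───┴─┬─┴─┬─╴ │ │
│↳ ↓│ │↱ → ↓│↱ ↓│   │ │
│ ╷ └─┘ ╶─┐ ╵ ╷ ╵ ╶─┘ │
│ │↳ → ↑  │↳ ↑│B      │
└─┴───────┴───┴───────┘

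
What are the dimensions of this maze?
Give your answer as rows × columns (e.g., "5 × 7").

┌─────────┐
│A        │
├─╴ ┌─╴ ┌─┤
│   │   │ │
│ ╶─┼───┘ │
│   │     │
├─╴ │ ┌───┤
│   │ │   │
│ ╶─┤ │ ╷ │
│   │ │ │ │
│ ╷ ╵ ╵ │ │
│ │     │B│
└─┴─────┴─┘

Counting the maze dimensions:
Rows (vertical): 6
Columns (horizontal): 5
Dimensions: 6 × 5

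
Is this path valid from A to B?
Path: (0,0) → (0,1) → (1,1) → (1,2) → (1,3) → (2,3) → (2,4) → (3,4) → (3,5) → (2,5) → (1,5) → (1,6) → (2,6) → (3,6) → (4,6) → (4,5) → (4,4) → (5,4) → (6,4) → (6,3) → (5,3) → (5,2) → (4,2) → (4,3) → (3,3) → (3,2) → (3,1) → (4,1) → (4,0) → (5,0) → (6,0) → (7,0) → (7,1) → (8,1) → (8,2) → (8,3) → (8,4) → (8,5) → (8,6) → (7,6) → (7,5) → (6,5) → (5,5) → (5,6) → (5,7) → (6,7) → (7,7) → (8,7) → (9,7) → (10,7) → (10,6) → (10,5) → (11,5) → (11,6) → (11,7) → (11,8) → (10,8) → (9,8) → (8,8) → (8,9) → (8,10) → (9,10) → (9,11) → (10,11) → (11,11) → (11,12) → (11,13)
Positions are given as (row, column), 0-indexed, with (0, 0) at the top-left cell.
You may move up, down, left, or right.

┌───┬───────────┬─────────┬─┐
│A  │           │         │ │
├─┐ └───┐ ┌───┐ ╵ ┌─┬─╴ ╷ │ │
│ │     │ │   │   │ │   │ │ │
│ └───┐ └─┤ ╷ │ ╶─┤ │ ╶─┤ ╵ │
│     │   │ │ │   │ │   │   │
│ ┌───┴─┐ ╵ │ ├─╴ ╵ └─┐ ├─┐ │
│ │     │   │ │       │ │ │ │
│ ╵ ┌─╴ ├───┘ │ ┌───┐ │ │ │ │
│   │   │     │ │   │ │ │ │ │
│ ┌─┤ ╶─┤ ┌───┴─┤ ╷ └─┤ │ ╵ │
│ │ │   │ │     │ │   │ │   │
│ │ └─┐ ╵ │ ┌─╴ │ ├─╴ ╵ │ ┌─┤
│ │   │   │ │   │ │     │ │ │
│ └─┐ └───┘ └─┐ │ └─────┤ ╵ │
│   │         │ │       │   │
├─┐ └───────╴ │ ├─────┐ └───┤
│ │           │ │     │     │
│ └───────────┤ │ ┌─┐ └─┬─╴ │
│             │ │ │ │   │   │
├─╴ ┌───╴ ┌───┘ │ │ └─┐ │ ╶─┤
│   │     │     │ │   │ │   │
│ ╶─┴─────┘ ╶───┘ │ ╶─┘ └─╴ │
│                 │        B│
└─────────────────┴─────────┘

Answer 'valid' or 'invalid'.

Checking path validity:
Result: All consecutive moves are passable.

valid

Correct solution:

┌───┬───────────┬─────────┬─┐
│A ↓│           │         │ │
├─┐ └───┐ ┌───┐ ╵ ┌─┬─╴ ╷ │ │
│ │↳ → ↓│ │↱ ↓│   │ │   │ │ │
│ └───┐ └─┤ ╷ │ ╶─┤ │ ╶─┤ ╵ │
│     │↳ ↓│↑│↓│   │ │   │   │
│ ┌───┴─┐ ╵ │ ├─╴ ╵ └─┐ ├─┐ │
│ │↓ ← ↰│↳ ↑│↓│       │ │ │ │
│ ╵ ┌─╴ ├───┘ │ ┌───┐ │ │ │ │
│↓ ↲│↱ ↑│↓ ← ↲│ │   │ │ │ │ │
│ ┌─┤ ╶─┤ ┌───┴─┤ ╷ └─┤ │ ╵ │
│↓│ │↑ ↰│↓│↱ → ↓│ │   │ │   │
│ │ └─┐ ╵ │ ┌─╴ │ ├─╴ ╵ │ ┌─┤
│↓│   │↑ ↲│↑│  ↓│ │     │ │ │
│ └─┐ └───┘ └─┐ │ └─────┤ ╵ │
│↳ ↓│      ↑ ↰│↓│       │   │
├─┐ └───────╴ │ ├─────┐ └───┤
│ │↳ → → → → ↑│↓│↱ → ↓│     │
│ └───────────┤ │ ┌─┐ └─┬─╴ │
│             │↓│↑│ │↳ ↓│   │
├─╴ ┌───╴ ┌───┘ │ │ └─┐ │ ╶─┤
│   │     │↓ ← ↲│↑│   │↓│   │
│ ╶─┴─────┘ ╶───┘ │ ╶─┘ └─╴ │
│          ↳ → → ↑│    ↳ → B│
└─────────────────┴─────────┘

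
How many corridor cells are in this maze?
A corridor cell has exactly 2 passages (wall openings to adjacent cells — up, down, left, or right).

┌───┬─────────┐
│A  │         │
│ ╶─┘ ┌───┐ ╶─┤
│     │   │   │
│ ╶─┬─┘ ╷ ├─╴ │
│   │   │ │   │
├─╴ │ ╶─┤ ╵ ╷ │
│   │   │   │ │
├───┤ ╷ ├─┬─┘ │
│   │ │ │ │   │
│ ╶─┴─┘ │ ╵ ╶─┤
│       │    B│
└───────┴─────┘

Counting cells with exactly 2 passages:
Total corridor cells: 30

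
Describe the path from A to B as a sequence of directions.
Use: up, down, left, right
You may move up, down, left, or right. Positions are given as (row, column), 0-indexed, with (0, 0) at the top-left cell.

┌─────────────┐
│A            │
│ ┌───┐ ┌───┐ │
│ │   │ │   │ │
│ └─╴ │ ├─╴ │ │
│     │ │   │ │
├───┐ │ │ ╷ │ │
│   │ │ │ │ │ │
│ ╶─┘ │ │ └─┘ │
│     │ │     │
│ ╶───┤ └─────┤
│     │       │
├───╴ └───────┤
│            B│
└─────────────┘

Finding the path and converting it to directions:
Path through cells: (0,0) → (1,0) → (2,0) → (2,1) → (2,2) → (3,2) → (4,2) → (4,1) → (4,0) → (5,0) → (5,1) → (5,2) → (6,2) → (6,3) → (6,4) → (6,5) → (6,6)
Directions: down, down, right, right, down, down, left, left, down, right, right, down, right, right, right, right

Solution:

┌─────────────┐
│A            │
│ ┌───┐ ┌───┐ │
│↓│   │ │   │ │
│ └─╴ │ ├─╴ │ │
│↳ → ↓│ │   │ │
├───┐ │ │ ╷ │ │
│   │↓│ │ │ │ │
│ ╶─┘ │ │ └─┘ │
│↓ ← ↲│ │     │
│ ╶───┤ └─────┤
│↳ → ↓│       │
├───╴ └───────┤
│    ↳ → → → B│
└─────────────┘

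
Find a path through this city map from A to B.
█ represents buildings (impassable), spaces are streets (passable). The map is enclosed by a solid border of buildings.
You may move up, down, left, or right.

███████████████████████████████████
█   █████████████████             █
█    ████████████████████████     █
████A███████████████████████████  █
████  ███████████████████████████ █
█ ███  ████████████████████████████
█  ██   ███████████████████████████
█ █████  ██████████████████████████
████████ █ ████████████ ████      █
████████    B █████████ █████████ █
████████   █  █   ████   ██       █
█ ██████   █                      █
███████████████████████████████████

Finding the shortest path from A to B:
Movement: cardinal only
Path length: 14 steps
Directions: down → right → down → down → right → right → down → right → down → down → right → right → right → right

Solution:

███████████████████████████████████
█   █████████████████             █
█    ████████████████████████     █
████A███████████████████████████  █
████↳↓███████████████████████████ █
█ ███↓ ████████████████████████████
█  ██↳→↓███████████████████████████
█ █████↳↓██████████████████████████
████████↓█ ████████████ ████      █
████████↳→→→B █████████ █████████ █
████████   █  █   ████   ██       █
█ ██████   █                      █
███████████████████████████████████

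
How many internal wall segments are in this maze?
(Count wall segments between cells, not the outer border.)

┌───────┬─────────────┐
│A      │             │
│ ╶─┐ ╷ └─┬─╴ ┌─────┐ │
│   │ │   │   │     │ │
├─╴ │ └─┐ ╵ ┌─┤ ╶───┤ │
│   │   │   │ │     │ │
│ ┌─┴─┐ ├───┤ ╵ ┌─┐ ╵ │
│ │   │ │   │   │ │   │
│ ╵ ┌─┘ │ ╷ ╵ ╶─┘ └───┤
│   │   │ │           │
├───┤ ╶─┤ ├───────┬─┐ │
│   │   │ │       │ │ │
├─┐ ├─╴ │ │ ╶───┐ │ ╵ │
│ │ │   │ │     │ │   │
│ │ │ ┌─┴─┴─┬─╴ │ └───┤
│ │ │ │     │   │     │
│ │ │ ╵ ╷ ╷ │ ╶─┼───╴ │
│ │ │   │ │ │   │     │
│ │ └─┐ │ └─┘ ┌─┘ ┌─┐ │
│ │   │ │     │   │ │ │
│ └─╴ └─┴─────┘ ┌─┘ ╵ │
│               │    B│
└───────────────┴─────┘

Counting internal wall segments:
Total internal walls: 100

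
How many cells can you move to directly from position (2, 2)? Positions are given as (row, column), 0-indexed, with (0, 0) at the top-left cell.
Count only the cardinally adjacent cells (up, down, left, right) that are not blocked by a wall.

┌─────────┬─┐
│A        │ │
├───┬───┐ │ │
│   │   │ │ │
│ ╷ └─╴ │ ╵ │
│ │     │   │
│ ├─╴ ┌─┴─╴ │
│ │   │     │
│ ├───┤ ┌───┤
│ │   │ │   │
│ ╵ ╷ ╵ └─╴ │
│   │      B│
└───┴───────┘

Checking passable neighbors of (2, 2):
Neighbors: (3, 2), (2, 1), (2, 3)
Count: 3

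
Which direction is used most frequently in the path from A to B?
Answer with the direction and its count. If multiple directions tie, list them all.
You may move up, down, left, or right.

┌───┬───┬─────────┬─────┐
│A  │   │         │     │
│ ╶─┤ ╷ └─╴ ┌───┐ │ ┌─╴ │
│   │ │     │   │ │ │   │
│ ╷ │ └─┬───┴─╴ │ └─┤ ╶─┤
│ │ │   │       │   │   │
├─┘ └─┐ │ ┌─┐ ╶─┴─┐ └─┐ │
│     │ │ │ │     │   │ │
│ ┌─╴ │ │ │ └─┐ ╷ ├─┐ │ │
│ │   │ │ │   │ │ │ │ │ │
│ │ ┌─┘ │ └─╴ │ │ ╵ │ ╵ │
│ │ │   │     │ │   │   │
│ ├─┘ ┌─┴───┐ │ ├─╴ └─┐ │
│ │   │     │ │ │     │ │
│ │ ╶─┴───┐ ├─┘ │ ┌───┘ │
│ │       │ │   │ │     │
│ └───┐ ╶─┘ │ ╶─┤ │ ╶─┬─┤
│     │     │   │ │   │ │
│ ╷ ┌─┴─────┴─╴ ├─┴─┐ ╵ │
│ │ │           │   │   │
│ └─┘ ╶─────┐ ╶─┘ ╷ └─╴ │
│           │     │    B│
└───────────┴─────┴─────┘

Directions: down, right, down, down, left, down, down, down, down, down, down, down, right, right, up, right, right, right, right, down, right, right, up, right, down, right, right
Counts: {'down': 12, 'right': 12, 'left': 1, 'up': 2}
Most common: down and right (tied at 12 times each)

Solution:

┌───┬───┬─────────┬─────┐
│A  │   │         │     │
│ ╶─┤ ╷ └─╴ ┌───┐ │ ┌─╴ │
│↳ ↓│ │     │   │ │ │   │
│ ╷ │ └─┬───┴─╴ │ └─┤ ╶─┤
│ │↓│   │       │   │   │
├─┘ └─┐ │ ┌─┐ ╶─┴─┐ └─┐ │
│↓ ↲  │ │ │ │     │   │ │
│ ┌─╴ │ │ │ └─┐ ╷ ├─┐ │ │
│↓│   │ │ │   │ │ │ │ │ │
│ │ ┌─┘ │ └─╴ │ │ ╵ │ ╵ │
│↓│ │   │     │ │   │   │
│ ├─┘ ┌─┴───┐ │ ├─╴ └─┐ │
│↓│   │     │ │ │     │ │
│ │ ╶─┴───┐ ├─┘ │ ┌───┘ │
│↓│       │ │   │ │     │
│ └───┐ ╶─┘ │ ╶─┤ │ ╶─┬─┤
│↓    │     │   │ │   │ │
│ ╷ ┌─┴─────┴─╴ ├─┴─┐ ╵ │
│↓│ │↱ → → → ↓  │↱ ↓│   │
│ └─┘ ╶─────┐ ╶─┘ ╷ └─╴ │
│↳ → ↑      │↳ → ↑│↳ → B│
└───────────┴─────┴─────┘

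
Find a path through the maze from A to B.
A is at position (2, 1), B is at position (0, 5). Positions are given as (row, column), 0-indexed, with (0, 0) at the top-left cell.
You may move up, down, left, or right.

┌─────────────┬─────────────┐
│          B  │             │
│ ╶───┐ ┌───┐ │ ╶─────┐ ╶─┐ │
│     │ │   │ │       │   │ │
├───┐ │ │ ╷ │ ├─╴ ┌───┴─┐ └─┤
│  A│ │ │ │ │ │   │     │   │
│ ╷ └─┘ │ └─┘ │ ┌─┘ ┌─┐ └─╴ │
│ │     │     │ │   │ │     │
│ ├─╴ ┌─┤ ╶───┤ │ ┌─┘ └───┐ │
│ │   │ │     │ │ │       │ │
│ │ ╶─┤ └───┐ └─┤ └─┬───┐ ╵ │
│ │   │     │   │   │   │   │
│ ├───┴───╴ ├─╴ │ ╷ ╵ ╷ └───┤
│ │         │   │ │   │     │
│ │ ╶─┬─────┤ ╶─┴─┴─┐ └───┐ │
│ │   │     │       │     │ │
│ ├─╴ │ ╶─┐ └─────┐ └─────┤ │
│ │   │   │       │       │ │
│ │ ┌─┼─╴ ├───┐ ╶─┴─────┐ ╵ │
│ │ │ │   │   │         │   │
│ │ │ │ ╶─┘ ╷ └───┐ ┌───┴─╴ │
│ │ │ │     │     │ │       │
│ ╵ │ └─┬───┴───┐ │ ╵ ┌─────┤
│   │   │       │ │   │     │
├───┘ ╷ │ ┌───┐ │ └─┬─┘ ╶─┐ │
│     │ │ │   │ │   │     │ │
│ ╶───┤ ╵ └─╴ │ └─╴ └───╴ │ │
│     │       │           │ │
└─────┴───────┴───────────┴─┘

Finding the shortest path from (2, 1) to (0, 5):
Path length: 8 steps
Directions: down → right → right → up → up → up → right → right

Solution:

┌─────────────┬─────────────┐
│      ↱ → B  │             │
│ ╶───┐ ┌───┐ │ ╶─────┐ ╶─┐ │
│     │↑│   │ │       │   │ │
├───┐ │ │ ╷ │ ├─╴ ┌───┴─┐ └─┤
│  A│ │↑│ │ │ │   │     │   │
│ ╷ └─┘ │ └─┘ │ ┌─┘ ┌─┐ └─╴ │
│ │↳ → ↑│     │ │   │ │     │
│ ├─╴ ┌─┤ ╶───┤ │ ┌─┘ └───┐ │
│ │   │ │     │ │ │       │ │
│ │ ╶─┤ └───┐ └─┤ └─┬───┐ ╵ │
│ │   │     │   │   │   │   │
│ ├───┴───╴ ├─╴ │ ╷ ╵ ╷ └───┤
│ │         │   │ │   │     │
│ │ ╶─┬─────┤ ╶─┴─┴─┐ └───┐ │
│ │   │     │       │     │ │
│ ├─╴ │ ╶─┐ └─────┐ └─────┤ │
│ │   │   │       │       │ │
│ │ ┌─┼─╴ ├───┐ ╶─┴─────┐ ╵ │
│ │ │ │   │   │         │   │
│ │ │ │ ╶─┘ ╷ └───┐ ┌───┴─╴ │
│ │ │ │     │     │ │       │
│ ╵ │ └─┬───┴───┐ │ ╵ ┌─────┤
│   │   │       │ │   │     │
├───┘ ╷ │ ┌───┐ │ └─┬─┘ ╶─┐ │
│     │ │ │   │ │   │     │ │
│ ╶───┤ ╵ └─╴ │ └─╴ └───╴ │ │
│     │       │           │ │
└─────┴───────┴───────────┴─┘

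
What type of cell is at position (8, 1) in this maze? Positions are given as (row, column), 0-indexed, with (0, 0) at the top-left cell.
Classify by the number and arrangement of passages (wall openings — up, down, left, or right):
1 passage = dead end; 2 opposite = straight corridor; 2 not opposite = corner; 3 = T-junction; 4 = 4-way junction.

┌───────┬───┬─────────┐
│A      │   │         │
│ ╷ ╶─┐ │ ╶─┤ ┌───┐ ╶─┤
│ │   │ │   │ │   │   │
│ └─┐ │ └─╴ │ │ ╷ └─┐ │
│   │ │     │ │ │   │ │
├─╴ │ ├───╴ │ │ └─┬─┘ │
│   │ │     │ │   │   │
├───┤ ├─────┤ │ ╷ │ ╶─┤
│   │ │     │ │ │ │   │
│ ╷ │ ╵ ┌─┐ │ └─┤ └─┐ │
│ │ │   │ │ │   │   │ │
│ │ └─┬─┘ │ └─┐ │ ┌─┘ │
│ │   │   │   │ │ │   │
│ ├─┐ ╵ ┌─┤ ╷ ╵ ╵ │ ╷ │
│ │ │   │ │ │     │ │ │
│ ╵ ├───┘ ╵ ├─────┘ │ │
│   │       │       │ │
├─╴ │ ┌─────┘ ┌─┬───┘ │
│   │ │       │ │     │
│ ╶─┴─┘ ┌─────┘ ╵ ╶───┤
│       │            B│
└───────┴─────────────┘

Checking cell at (8, 1):
Number of passages: 3
Cell type: T-junction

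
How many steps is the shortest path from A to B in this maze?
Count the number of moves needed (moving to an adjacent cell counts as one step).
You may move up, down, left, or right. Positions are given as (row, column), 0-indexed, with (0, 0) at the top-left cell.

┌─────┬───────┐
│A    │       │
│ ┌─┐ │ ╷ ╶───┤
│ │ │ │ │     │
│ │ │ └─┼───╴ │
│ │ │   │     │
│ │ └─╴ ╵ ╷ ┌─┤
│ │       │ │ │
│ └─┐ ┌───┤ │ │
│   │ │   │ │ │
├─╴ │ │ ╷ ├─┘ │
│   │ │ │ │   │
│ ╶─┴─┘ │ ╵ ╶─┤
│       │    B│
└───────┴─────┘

Using BFS to find shortest path:
Start: (0, 0), End: (6, 6)
Path found:
(0,0) → (1,0) → (2,0) → (3,0) → (4,0) → (4,1) → (5,1) → (5,0) → (6,0) → (6,1) → (6,2) → (6,3) → (5,3) → (4,3) → (4,4) → (5,4) → (6,4) → (6,5) → (6,6)
Number of steps: 18

Solution:

┌─────┬───────┐
│A    │       │
│ ┌─┐ │ ╷ ╶───┤
│↓│ │ │ │     │
│ │ │ └─┼───╴ │
│↓│ │   │     │
│ │ └─╴ ╵ ╷ ┌─┤
│↓│       │ │ │
│ └─┐ ┌───┤ │ │
│↳ ↓│ │↱ ↓│ │ │
├─╴ │ │ ╷ ├─┘ │
│↓ ↲│ │↑│↓│   │
│ ╶─┴─┘ │ ╵ ╶─┤
│↳ → → ↑│↳ → B│
└───────┴─────┘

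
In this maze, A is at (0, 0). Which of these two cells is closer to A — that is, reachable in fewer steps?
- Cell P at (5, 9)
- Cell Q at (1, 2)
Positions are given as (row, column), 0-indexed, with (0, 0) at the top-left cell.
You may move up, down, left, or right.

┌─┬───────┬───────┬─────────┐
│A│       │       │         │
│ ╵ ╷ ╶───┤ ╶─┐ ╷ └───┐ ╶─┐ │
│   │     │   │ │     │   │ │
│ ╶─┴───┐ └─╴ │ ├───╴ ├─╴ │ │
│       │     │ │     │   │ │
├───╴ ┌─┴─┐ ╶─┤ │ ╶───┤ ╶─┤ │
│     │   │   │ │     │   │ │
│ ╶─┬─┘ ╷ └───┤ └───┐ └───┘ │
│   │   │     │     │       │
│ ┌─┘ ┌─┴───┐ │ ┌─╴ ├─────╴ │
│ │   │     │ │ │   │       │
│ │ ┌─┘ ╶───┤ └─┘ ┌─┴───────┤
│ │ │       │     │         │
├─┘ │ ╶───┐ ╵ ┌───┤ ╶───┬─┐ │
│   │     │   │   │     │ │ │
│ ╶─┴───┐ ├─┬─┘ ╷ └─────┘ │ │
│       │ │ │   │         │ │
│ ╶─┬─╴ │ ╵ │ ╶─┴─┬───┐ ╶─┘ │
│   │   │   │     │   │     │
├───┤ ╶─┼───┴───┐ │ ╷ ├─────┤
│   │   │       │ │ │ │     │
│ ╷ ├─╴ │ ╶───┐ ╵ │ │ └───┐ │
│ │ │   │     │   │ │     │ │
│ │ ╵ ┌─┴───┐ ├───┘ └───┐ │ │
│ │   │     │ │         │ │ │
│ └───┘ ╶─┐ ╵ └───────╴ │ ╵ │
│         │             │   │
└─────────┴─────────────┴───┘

Shortest path A → P at (5, 9): 22 steps
Shortest path A → Q at (1, 2): 5 steps

Q is closer (5 steps vs 22 steps).

Path to P:

┌─┬───────┬───────┬─────────┐
│A│↱ ↓    │↱ → ↓  │         │
│ ╵ ╷ ╶───┤ ╶─┐ ╷ └───┐ ╶─┐ │
│↳ ↑│↳ → ↓│↑ ↰│↓│     │   │ │
│ ╶─┴───┐ └─╴ │ ├───╴ ├─╴ │ │
│       │↳ → ↑│↓│     │   │ │
├───╴ ┌─┴─┐ ╶─┤ │ ╶───┤ ╶─┤ │
│     │   │   │↓│     │   │ │
│ ╶─┬─┘ ╷ └───┤ └───┐ └───┘ │
│   │   │     │↳ → ↓│       │
│ ┌─┘ ┌─┴───┐ │ ┌─╴ ├─────╴ │
│ │   │     │ │ │  P│       │
│ │ ┌─┘ ╶───┤ └─┘ ┌─┴───────┤
│ │ │       │     │         │
├─┘ │ ╶───┐ ╵ ┌───┤ ╶───┬─┐ │
│   │     │   │   │     │ │ │
│ ╶─┴───┐ ├─┬─┘ ╷ └─────┘ │ │
│       │ │ │   │         │ │
│ ╶─┬─╴ │ ╵ │ ╶─┴─┬───┐ ╶─┘ │
│   │   │   │     │   │     │
├───┤ ╶─┼───┴───┐ │ ╷ ├─────┤
│   │   │       │ │ │ │     │
│ ╷ ├─╴ │ ╶───┐ ╵ │ │ └───┐ │
│ │ │   │     │   │ │     │ │
│ │ ╵ ┌─┴───┐ ├───┘ └───┐ │ │
│ │   │     │ │         │ │ │
│ └───┘ ╶─┐ ╵ └───────╴ │ ╵ │
│         │             │   │
└─────────┴─────────────┴───┘

Path to Q:

┌─┬───────┬───────┬─────────┐
│A│↱ ↓    │       │         │
│ ╵ ╷ ╶───┤ ╶─┐ ╷ └───┐ ╶─┐ │
│↳ ↑│Q    │   │ │     │   │ │
│ ╶─┴───┐ └─╴ │ ├───╴ ├─╴ │ │
│       │     │ │     │   │ │
├───╴ ┌─┴─┐ ╶─┤ │ ╶───┤ ╶─┤ │
│     │   │   │ │     │   │ │
│ ╶─┬─┘ ╷ └───┤ └───┐ └───┘ │
│   │   │     │     │       │
│ ┌─┘ ┌─┴───┐ │ ┌─╴ ├─────╴ │
│ │   │     │ │ │   │       │
│ │ ┌─┘ ╶───┤ └─┘ ┌─┴───────┤
│ │ │       │     │         │
├─┘ │ ╶───┐ ╵ ┌───┤ ╶───┬─┐ │
│   │     │   │   │     │ │ │
│ ╶─┴───┐ ├─┬─┘ ╷ └─────┘ │ │
│       │ │ │   │         │ │
│ ╶─┬─╴ │ ╵ │ ╶─┴─┬───┐ ╶─┘ │
│   │   │   │     │   │     │
├───┤ ╶─┼───┴───┐ │ ╷ ├─────┤
│   │   │       │ │ │ │     │
│ ╷ ├─╴ │ ╶───┐ ╵ │ │ └───┐ │
│ │ │   │     │   │ │     │ │
│ │ ╵ ┌─┴───┐ ├───┘ └───┐ │ │
│ │   │     │ │         │ │ │
│ └───┘ ╶─┐ ╵ └───────╴ │ ╵ │
│         │             │   │
└─────────┴─────────────┴───┘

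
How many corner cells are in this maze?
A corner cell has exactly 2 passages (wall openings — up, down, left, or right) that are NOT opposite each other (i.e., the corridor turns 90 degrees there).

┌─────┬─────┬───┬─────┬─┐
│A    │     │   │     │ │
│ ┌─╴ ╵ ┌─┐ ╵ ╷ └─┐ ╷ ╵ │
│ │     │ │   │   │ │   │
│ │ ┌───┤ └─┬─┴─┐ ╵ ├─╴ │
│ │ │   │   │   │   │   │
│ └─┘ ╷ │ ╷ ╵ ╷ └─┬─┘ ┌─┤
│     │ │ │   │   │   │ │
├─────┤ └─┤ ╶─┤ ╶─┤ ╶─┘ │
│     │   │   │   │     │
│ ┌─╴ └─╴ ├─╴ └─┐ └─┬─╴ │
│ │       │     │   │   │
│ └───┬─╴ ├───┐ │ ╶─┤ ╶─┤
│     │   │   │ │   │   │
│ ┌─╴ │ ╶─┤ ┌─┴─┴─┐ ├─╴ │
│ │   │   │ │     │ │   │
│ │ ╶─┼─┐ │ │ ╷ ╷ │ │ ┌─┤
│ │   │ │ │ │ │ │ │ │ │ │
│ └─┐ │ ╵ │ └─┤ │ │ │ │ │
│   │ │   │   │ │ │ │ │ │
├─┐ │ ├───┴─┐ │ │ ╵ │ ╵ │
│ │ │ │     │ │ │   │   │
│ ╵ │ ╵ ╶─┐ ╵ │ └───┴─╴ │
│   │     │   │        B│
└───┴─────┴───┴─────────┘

Counting corner cells (2 non-opposite passages):
Total corners: 76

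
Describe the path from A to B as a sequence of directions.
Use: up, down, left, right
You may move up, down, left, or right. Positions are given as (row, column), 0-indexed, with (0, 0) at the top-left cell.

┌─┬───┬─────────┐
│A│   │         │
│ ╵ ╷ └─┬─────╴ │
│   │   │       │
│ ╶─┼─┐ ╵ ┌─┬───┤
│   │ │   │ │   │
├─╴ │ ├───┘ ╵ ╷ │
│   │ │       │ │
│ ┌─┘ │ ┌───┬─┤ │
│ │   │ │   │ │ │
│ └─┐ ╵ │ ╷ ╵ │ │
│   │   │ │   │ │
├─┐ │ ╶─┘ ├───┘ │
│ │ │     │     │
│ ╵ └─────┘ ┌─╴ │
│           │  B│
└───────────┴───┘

Finding the path and converting it to directions:
Path through cells: (0,0) → (1,0) → (2,0) → (2,1) → (3,1) → (3,0) → (4,0) → (5,0) → (5,1) → (6,1) → (7,1) → (7,2) → (7,3) → (7,4) → (7,5) → (6,5) → (6,6) → (6,7) → (7,7)
Directions: down, down, right, down, left, down, down, right, down, down, right, right, right, right, up, right, right, down

Solution:

┌─┬───┬─────────┐
│A│   │         │
│ ╵ ╷ └─┬─────╴ │
│↓  │   │       │
│ ╶─┼─┐ ╵ ┌─┬───┤
│↳ ↓│ │   │ │   │
├─╴ │ ├───┘ ╵ ╷ │
│↓ ↲│ │       │ │
│ ┌─┘ │ ┌───┬─┤ │
│↓│   │ │   │ │ │
│ └─┐ ╵ │ ╷ ╵ │ │
│↳ ↓│   │ │   │ │
├─┐ │ ╶─┘ ├───┘ │
│ │↓│     │↱ → ↓│
│ ╵ └─────┘ ┌─╴ │
│  ↳ → → → ↑│  B│
└───────────┴───┘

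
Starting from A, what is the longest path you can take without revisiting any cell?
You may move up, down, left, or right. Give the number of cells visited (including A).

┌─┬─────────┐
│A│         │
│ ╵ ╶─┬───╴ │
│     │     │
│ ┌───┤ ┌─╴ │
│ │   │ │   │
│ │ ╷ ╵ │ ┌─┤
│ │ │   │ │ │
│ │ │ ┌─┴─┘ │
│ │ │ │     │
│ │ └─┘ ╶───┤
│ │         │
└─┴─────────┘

Finding longest simple path using DFS:
Start: (0, 0)
Longest path visits 25 cells
Path: A → down → right → up → right → right → right → right → down → left → left → down → down → left → up → left → down → down → down → right → right → up → right → right → up

Solution:

┌─┬─────────┐
│A│↱ → → → ↓│
│ ╵ ╶─┬───╴ │
│↳ ↑  │↓ ← ↲│
│ ┌───┤ ┌─╴ │
│ │↓ ↰│↓│   │
│ │ ╷ ╵ │ ┌─┤
│ │↓│↑ ↲│ │B│
│ │ │ ┌─┴─┘ │
│ │↓│ │↱ → ↑│
│ │ └─┘ ╶───┤
│ │↳ → ↑    │
└─┴─────────┘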